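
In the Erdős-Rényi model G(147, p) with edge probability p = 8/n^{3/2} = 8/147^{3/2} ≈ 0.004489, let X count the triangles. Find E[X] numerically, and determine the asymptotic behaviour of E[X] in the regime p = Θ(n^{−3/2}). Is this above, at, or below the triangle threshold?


Number of potential triangles: C(147, 3) = 518665.
Each occurs with probability p³ ≈ (0.004489)³ ≈ 9.043613e-08.
By linearity: E[X] = C(147, 3)·p³ ≈ 518665 · 9.043613e-08 ≈ 0.0469.
Since α = 3/2 > 1, p = c/n^{3/2} = o(1/n) is below the triangle threshold p ~ 1/n. Asymptotically E[X] ~ (c³/6)·n^{3(1−α)} = (8³/6)·n^{-1.5} → 0, so by Markov's inequality G has no triangles w.h.p.

E[X] ≈ 0.0469; in regime p = Θ(1/n^{3/2}) E[X] tends to 0 (below the triangle threshold p ~ 1/n).


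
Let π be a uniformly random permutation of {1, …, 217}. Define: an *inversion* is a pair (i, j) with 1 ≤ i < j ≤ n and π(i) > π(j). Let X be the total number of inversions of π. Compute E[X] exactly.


Write X = Σ X_I over the C(217, 2) = 23436 pairs i < j, with X_I the indicator of one inversion.
There are 23436 indicators.
For each fixed pair i < j, the values π(i) and π(j) are two distinct elements of {1, …, 217} in uniformly random order; by symmetry P[π(i) > π(j)] = 1/2.
By linearity: E[X] = 23436 · (1/2) = C(217, 2) · (1/2) = 23436/2 = 11718 ≈ 11718.000000.

E[X] = 11718 = 11718.000000.


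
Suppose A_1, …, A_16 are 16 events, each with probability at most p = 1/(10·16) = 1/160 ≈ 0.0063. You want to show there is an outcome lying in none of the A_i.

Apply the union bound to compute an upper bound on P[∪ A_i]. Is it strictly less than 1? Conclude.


Union bound: P[∪_{i=1}^{16} A_i] ≤ Σ_i P[A_i] ≤ 16·p = 16·(1/160) = 1/10.
Numerically: 1/10 ≈ 0.1000.
Is 1/10 < 1? YES.
Since P[∪ A_i] ≤ 1/10 < 1, the complement has P[∩ A_i^c] ≥ 1 − 1/10 = 9/10 > 0, so some outcome avoids every A_i.

16·p = 1/10 ≈ 0.1000; existence CERTIFIED by the union bound.


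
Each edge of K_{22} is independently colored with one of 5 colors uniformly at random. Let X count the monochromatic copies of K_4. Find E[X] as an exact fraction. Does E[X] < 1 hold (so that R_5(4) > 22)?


E[X] = C(22, 4) · 5^{1 − 6} = 7315 · 5^{−5} = 7315/3125.
As a reduced fraction: E[X] = 1463/625 ≈ 2.3408.
Is E[X] < 1? NO.
Since E[X] ≥ 1, the first-moment bound is inconclusive at n = 22; it does NOT by itself certify R_5(4) > 22.

E[X] = 1463/625 ≈ 2.3408; E[X] ≥ 1; first-moment method inconclusive here.


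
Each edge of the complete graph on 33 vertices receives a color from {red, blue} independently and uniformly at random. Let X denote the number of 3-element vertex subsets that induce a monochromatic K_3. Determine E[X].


Let X = Σ_S X_S over the C(33, 3) = 5456 subsets S of size 3, where X_S = 1 if the K_3 on S is monochromatic.
For a fixed S, the K_3 on S has C(3, 2) = 3 edges. P[all 3 edges red] = (1/2)^3, and likewise for blue, so P[monochromatic] = 2·(1/2)^3 = 2^{1 − 3} = 1/4.
By linearity: E[X] = C(33, 3) · 2^{1 − 3} = 5456 · 1/4 = 1364.
Numerically: E[X] ≈ 1364.000.

E[X] = C(33,3)·2^(1−C(3,2)) = 1364 ≈ 1364.000.


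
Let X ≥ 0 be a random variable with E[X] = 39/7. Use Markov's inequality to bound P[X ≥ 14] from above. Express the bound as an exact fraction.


μ = E[X] = 39/7, a = 14.
Markov: P[X ≥ 14] ≤ μ/a = (39/7)/14 = 39/98.
Numerically: ≈ 0.398.
(Since a = 14 > μ = 5.571, the bound 39/98 is < 1 and informative.)

P[X ≥ 14] ≤ 39/98 ≈ 0.398.


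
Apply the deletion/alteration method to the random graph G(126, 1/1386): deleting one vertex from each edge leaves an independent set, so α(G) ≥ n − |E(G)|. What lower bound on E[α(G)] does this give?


E[|E(G)|] = C(126, 2)·p = 7875 · (1/1386) = 125/22.
E[α(G)] ≥ n − E[|E(G)|] = 126 − 125/22 = 2647/22.
Numerically: ≈ 120.318182.
(This is only a lower bound; the true E[α(G)] may be larger.)

E[α(G)] ≥ 2647/22 ≈ 120.318182.


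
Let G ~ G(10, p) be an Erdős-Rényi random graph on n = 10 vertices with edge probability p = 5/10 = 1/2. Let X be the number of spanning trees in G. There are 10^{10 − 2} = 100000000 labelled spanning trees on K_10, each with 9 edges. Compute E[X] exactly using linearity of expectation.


K_10 has 10^{10 − 2} = 100000000 labelled spanning trees.
For each such spanning tree H, let X_H = 1 if all 9 edges of H are present in G. Then P[X_H = 1] = p^{9} = (1/2)^{9} = 1/512.
By linearity: E[X] = Σ_H E[X_H] = 100000000 · p^{9} = 100000000 · 1/512 = 390625/2.
Numerically: E[X] ≈ 1.9531e+05.

E[X] = 100000000 · (1/2)^{9} = 390625/2 ≈ 1.9531e+05.


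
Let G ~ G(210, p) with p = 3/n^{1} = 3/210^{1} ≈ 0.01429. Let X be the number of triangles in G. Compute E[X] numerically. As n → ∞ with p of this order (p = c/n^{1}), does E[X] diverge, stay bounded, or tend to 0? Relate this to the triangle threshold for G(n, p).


Number of potential triangles: C(210, 3) = 1521520.
Each occurs with probability p³ ≈ (0.01429)³ ≈ 2.915452e-06.
By linearity: E[X] = C(210, 3)·p³ ≈ 1521520 · 2.915452e-06 ≈ 4.4359.
Here α = 1, so p = 3/n is exactly at the triangle threshold p ~ 1/n. Asymptotically E[X] → c³/6 = 3³/6 = 9/2 ≈ 4.5000, a bounded constant. In this regime the triangle count is asymptotically Poisson(c³/6).

E[X] ≈ 4.4359; in regime p = Θ(1/n^{1}) E[X] stays bounded (at the triangle threshold p ~ 1/n).


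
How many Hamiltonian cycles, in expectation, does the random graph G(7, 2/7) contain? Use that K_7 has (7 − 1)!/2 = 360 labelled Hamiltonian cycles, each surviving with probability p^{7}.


K_7 has (7 − 1)!/2 = 360 labelled Hamiltonian cycles.
For each such Hamiltonian cycle H, let X_H = 1 if all 7 edges of H are present in G. Then P[X_H = 1] = p^{7} = (2/7)^{7} = 128/823543.
Summing the indicators: E[X] = Σ_H E[X_H] = 360 · p^{7} = 360 · 128/823543 = 46080/823543.
Numerically: E[X] ≈ 0.055953.

E[X] = 360 · (2/7)^{7} = 46080/823543 ≈ 0.055953.


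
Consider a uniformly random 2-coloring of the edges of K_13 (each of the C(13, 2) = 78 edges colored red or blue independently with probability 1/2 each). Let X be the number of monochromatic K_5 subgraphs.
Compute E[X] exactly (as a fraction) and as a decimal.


Let X = Σ_S X_S over the C(13, 5) = 1287 subsets S of size 5, where X_S = 1 if the K_5 on S is monochromatic.
For a fixed S, the K_5 on S has C(5, 2) = 10 edges. P[all 10 edges red] = (1/2)^10, and likewise for blue, so P[monochromatic] = 2·(1/2)^10 = 2^{1 − 10} = 1/512.
By linearity of expectation: E[X] = C(13, 5) · 2^{1 − 10} = 1287 · 1/512 = 1287/512.
Numerically: E[X] ≈ 2.5137.

E[X] = C(13,5)·2^(1−C(5,2)) = 1287/512 ≈ 2.5137.


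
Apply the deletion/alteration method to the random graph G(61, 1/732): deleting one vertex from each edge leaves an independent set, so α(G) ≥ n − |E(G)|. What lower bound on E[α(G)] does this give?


E[|E(G)|] = C(61, 2)·p = 1830 · (1/732) = 5/2.
E[α(G)] ≥ n − E[|E(G)|] = 61 − 5/2 = 117/2.
Numerically: ≈ 58.500000.
(This is only a lower bound; the true E[α(G)] may be larger.)

E[α(G)] ≥ 117/2 ≈ 58.500000.


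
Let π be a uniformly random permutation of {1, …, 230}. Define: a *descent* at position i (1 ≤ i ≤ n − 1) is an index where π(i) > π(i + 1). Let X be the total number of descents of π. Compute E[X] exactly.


Write X = Σ X_I over i = 1, …, 229, with X_I the indicator of one descent.
There are 229 indicators.
For each fixed i, the pair (π(i), π(i+1)) is a uniformly random ordered pair of distinct values from {1, …, 230}; by symmetry P[π(i) > π(i+1)] = 1/2.
By linearity: E[X] = 229 · (1/2) = (230 − 1) · (1/2) = 229/2 ≈ 114.5000.

E[X] = 229/2 = 114.5000.


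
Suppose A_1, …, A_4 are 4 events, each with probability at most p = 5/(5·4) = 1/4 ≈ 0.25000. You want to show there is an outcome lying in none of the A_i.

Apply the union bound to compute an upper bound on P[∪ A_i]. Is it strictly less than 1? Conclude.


Union bound: P[∪_{i=1}^{4} A_i] ≤ Σ_i P[A_i] ≤ 4·p = 4·(1/4) = 1.
Numerically: 1 ≈ 1.00000.
Is 1 < 1? NO.
Since the bound 1 is ≥ 1, the union bound is uninformative here; it does NOT by itself certify existence.

4·p = 1 ≈ 1.00000; existence NOT certified by the union bound.


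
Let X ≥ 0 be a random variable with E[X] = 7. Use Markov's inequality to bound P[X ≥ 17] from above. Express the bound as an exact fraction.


μ = E[X] = 7, a = 17.
Markov: P[X ≥ 17] ≤ μ/a = (7)/17 = 7/17.
Numerically: ≈ 0.4118.
(Since a = 17 > μ = 7.0000, the bound 7/17 is < 1 and informative.)

P[X ≥ 17] ≤ 7/17 ≈ 0.4118.


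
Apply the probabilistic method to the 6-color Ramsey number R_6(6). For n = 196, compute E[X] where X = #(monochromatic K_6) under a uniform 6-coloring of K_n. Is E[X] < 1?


E[X] = C(196, 6) · 6^{1 − 15} = 72887293024 · 6^{−14} = 72887293024/78364164096.
As a reduced fraction: E[X] = 2277727907/2448880128 ≈ 0.930.
Is E[X] < 1? YES.
Since E[X] < 1, there exists a 6-coloring of K_{196} with no monochromatic K_6; hence R_6(6) > 196.

E[X] = 2277727907/2448880128 ≈ 0.930; E[X] < 1, so R_6(6) > 196.


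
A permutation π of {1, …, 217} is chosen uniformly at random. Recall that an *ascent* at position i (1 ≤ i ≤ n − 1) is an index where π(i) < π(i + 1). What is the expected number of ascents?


Write X = Σ X_I over i = 1, …, 216, with X_I the indicator of one ascent.
There are 216 indicators.
For each fixed i, the pair (π(i), π(i+1)) is a uniformly random ordered pair of distinct values from {1, …, 217}; by symmetry P[π(i) < π(i+1)] = 1/2.
By linearity: E[X] = 216 · (1/2) = (217 − 1) · (1/2) = 108 ≈ 108.000.

E[X] = 108 = 108.000.


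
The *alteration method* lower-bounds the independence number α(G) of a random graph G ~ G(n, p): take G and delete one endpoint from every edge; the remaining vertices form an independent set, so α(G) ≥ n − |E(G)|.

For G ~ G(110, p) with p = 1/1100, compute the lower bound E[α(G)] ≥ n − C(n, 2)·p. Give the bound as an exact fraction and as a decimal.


E[|E(G)|] = C(110, 2)·p = 5995 · (1/1100) = 109/20.
E[α(G)] ≥ n − E[|E(G)|] = 110 − 109/20 = 2091/20.
Numerically: ≈ 104.5500.
(This is only a lower bound; the true E[α(G)] may be larger.)

E[α(G)] ≥ 2091/20 ≈ 104.5500.


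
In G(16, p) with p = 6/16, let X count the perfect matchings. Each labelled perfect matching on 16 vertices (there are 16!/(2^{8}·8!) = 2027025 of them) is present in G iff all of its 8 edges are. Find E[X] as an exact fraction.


K_16 has 16!/(2^{8}·8!) = 2027025 labelled perfect matchings.
For each such perfect matching H, let X_H = 1 if all 8 edges of H are present in G. Then P[X_H = 1] = p^{8} = (3/8)^{8} = 6561/16777216.
By linearity of expectation: E[X] = Σ_H E[X_H] = 2027025 · p^{8} = 2027025 · 6561/16777216 = 13299311025/16777216.
Numerically: E[X] ≈ 792.7.

E[X] = 2027025 · (3/8)^{8} = 13299311025/16777216 ≈ 792.7.


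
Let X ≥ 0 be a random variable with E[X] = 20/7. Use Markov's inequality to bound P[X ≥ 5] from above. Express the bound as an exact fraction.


μ = E[X] = 20/7, a = 5.
Markov: P[X ≥ 5] ≤ μ/a = (20/7)/5 = 4/7.
Numerically: ≈ 0.57143.
(Since a = 5 > μ = 2.85714, the bound 4/7 is < 1 and informative.)

P[X ≥ 5] ≤ 4/7 ≈ 0.57143.


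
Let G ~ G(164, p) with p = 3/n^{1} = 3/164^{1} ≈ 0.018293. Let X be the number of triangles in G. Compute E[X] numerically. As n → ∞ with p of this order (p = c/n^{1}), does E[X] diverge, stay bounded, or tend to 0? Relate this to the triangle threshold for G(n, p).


Number of potential triangles: C(164, 3) = 721764.
Each occurs with probability p³ ≈ (0.018293)³ ≈ 6.1211387e-06.
By linearity: E[X] = C(164, 3)·p³ ≈ 721764 · 6.1211387e-06 ≈ 4.41802.
Here α = 1, so p = 3/n is exactly at the triangle threshold p ~ 1/n. Asymptotically E[X] → c³/6 = 3³/6 = 9/2 ≈ 4.50000, a bounded constant. In this regime the triangle count is asymptotically Poisson(c³/6).

E[X] ≈ 4.41802; in regime p = Θ(1/n^{1}) E[X] stays bounded (at the triangle threshold p ~ 1/n).


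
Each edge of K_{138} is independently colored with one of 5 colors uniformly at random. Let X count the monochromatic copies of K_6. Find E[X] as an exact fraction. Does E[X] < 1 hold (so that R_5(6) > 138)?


E[X] = C(138, 6) · 5^{1 − 15} = 8592039666 · 5^{−14} = 8592039666/6103515625.
As a reduced fraction: E[X] = 8592039666/6103515625 ≈ 1.40772.
Is E[X] < 1? NO.
Since E[X] ≥ 1, the first-moment bound is inconclusive at n = 138; it does NOT by itself certify R_5(6) > 138.

E[X] = 8592039666/6103515625 ≈ 1.40772; E[X] ≥ 1; first-moment method inconclusive here.


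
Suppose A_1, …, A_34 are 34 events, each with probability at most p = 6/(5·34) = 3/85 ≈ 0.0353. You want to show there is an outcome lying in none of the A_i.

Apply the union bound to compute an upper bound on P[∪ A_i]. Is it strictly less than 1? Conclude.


Union bound: P[∪_{i=1}^{34} A_i] ≤ Σ_i P[A_i] ≤ 34·p = 34·(3/85) = 6/5.
Numerically: 6/5 ≈ 1.2000.
Is 6/5 < 1? NO.
Since the bound 6/5 is ≥ 1, the union bound is uninformative here; it does NOT by itself certify existence.

34·p = 6/5 ≈ 1.2000; existence NOT certified by the union bound.


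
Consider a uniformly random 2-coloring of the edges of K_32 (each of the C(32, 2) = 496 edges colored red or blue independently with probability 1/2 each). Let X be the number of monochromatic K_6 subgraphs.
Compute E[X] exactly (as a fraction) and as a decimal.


Let X = Σ_S X_S over the C(32, 6) = 906192 subsets S of size 6, where X_S = 1 if the K_6 on S is monochromatic.
For a fixed S, the K_6 on S has C(6, 2) = 15 edges. P[all 15 edges red] = (1/2)^15, and likewise for blue, so P[monochromatic] = 2·(1/2)^15 = 2^{1 − 15} = 1/16384.
By linearity of expectation: E[X] = C(32, 6) · 2^{1 − 15} = 906192 · 1/16384 = 56637/1024.
Numerically: E[X] ≈ 55.3096.

E[X] = C(32,6)·2^(1−C(6,2)) = 56637/1024 ≈ 55.3096.


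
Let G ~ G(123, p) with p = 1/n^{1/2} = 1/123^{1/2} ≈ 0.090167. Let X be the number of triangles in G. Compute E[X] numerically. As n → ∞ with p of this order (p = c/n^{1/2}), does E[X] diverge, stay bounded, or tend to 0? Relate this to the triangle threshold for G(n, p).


Number of potential triangles: C(123, 3) = 302621.
Each occurs with probability p³ ≈ (0.090167)³ ≈ 7.3306474e-04.
By linearity: E[X] = C(123, 3)·p³ ≈ 302621 · 7.3306474e-04 ≈ 221.84079.
Since α = 1/2 < 1, p = c/n^{1/2} ≫ 1/n is above the triangle threshold p ~ 1/n. Asymptotically E[X] ~ (c³/6)·n^{3(1−α)} = (1³/6)·n^{1.5} → ∞; triangles are abundant w.h.p.

E[X] ≈ 221.84079; in regime p = Θ(1/n^{1/2}) E[X] diverges (above the triangle threshold p ~ 1/n).


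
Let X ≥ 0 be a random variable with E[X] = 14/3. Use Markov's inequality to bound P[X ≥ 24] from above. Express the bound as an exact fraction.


μ = E[X] = 14/3, a = 24.
Markov: P[X ≥ 24] ≤ μ/a = (14/3)/24 = 7/36.
Numerically: ≈ 0.19444.
(Since a = 24 > μ = 4.66667, the bound 7/36 is < 1 and informative.)

P[X ≥ 24] ≤ 7/36 ≈ 0.19444.


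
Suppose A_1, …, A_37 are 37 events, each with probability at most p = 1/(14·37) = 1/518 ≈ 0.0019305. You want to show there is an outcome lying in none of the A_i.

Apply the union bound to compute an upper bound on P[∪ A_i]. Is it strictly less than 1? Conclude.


Union bound: P[∪_{i=1}^{37} A_i] ≤ Σ_i P[A_i] ≤ 37·p = 37·(1/518) = 1/14.
Numerically: 1/14 ≈ 0.0714286.
Is 1/14 < 1? YES.
Since P[∪ A_i] ≤ 1/14 < 1, the complement has P[∩ A_i^c] ≥ 1 − 1/14 = 13/14 > 0, so some outcome avoids every A_i.

37·p = 1/14 ≈ 0.0714286; existence CERTIFIED by the union bound.


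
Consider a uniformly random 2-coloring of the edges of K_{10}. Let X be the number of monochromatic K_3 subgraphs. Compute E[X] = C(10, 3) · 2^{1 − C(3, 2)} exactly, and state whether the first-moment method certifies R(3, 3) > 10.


E[X] = C(10, 3) · 2^{1 − 3} = 120 · 2^{−2} = 120/4.
As a reduced fraction: E[X] = 30 ≈ 30.000000.
Is E[X] < 1? NO.
Since E[X] ≥ 1, the first-moment bound is inconclusive at n = 10; it does NOT by itself certify R(3, 3) > 10.

E[X] = 30 ≈ 30.000000; E[X] ≥ 1; first-moment method inconclusive here.


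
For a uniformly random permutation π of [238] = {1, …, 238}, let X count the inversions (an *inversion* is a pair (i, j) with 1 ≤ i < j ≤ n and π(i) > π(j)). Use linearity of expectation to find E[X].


Write X = Σ X_I over the C(238, 2) = 28203 pairs i < j, with X_I the indicator of one inversion.
There are 28203 indicators.
For each fixed pair i < j, the values π(i) and π(j) are two distinct elements of {1, …, 238} in uniformly random order; by symmetry P[π(i) > π(j)] = 1/2.
By linearity: E[X] = 28203 · (1/2) = C(238, 2) · (1/2) = 28203/2 = 28203/2 ≈ 14101.50000.

E[X] = 28203/2 = 14101.50000.


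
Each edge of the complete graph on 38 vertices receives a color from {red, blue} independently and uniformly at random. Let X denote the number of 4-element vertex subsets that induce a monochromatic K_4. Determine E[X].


Let X = Σ_S X_S over the C(38, 4) = 73815 subsets S of size 4, where X_S = 1 if the K_4 on S is monochromatic.
For a fixed S, the K_4 on S has C(4, 2) = 6 edges. P[all 6 edges red] = (1/2)^6, and likewise for blue, so P[monochromatic] = 2·(1/2)^6 = 2^{1 − 6} = 1/32.
Summing: E[X] = C(38, 4) · 2^{1 − 6} = 73815 · 1/32 = 73815/32.
Numerically: E[X] ≈ 2306.71875.

E[X] = C(38,4)·2^(1−C(4,2)) = 73815/32 ≈ 2306.71875.


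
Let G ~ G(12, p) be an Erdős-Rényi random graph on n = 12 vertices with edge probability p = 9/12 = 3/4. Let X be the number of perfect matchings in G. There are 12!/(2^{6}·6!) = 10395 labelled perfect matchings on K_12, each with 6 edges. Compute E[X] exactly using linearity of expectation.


K_12 has 12!/(2^{6}·6!) = 10395 labelled perfect matchings.
For each such perfect matching H, let X_H = 1 if all 6 edges of H are present in G. Then P[X_H = 1] = p^{6} = (3/4)^{6} = 729/4096.
By linearity of expectation: E[X] = Σ_H E[X_H] = 10395 · p^{6} = 10395 · 729/4096 = 7577955/4096.
Numerically: E[X] ≈ 1.85e+03.

E[X] = 10395 · (3/4)^{6} = 7577955/4096 ≈ 1.85e+03.


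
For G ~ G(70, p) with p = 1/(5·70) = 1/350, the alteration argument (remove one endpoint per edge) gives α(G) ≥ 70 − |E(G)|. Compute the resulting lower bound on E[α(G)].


E[|E(G)|] = C(70, 2)·p = 2415 · (1/350) = 69/10.
E[α(G)] ≥ n − E[|E(G)|] = 70 − 69/10 = 631/10.
Numerically: ≈ 63.100.
(This is only a lower bound; the true E[α(G)] may be larger.)

E[α(G)] ≥ 631/10 ≈ 63.100.


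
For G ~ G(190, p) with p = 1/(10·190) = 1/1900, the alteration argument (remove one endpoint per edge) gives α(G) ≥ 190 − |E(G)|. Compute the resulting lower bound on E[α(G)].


E[|E(G)|] = C(190, 2)·p = 17955 · (1/1900) = 189/20.
E[α(G)] ≥ n − E[|E(G)|] = 190 − 189/20 = 3611/20.
Numerically: ≈ 180.55000.
(This is only a lower bound; the true E[α(G)] may be larger.)

E[α(G)] ≥ 3611/20 ≈ 180.55000.


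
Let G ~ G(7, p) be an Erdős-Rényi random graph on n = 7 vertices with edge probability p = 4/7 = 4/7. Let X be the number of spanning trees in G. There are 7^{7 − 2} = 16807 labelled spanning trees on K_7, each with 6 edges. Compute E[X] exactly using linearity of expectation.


K_7 has 7^{7 − 2} = 16807 labelled spanning trees.
For each such spanning tree H, let X_H = 1 if all 6 edges of H are present in G. Then P[X_H = 1] = p^{6} = (4/7)^{6} = 4096/117649.
By linearity: E[X] = Σ_H E[X_H] = 16807 · p^{6} = 16807 · 4096/117649 = 4096/7.
Numerically: E[X] ≈ 585.143.

E[X] = 16807 · (4/7)^{6} = 4096/7 ≈ 585.143.


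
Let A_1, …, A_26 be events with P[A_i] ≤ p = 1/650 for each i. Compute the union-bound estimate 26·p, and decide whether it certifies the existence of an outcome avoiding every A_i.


Union bound: P[∪_{i=1}^{26} A_i] ≤ Σ_i P[A_i] ≤ 26·p = 26·(1/650) = 1/25.
Numerically: 1/25 ≈ 0.04000.
Is 1/25 < 1? YES.
Since P[∪ A_i] ≤ 1/25 < 1, the complement has P[∩ A_i^c] ≥ 1 − 1/25 = 24/25 > 0, so some outcome avoids every A_i.

26·p = 1/25 ≈ 0.04000; existence CERTIFIED by the union bound.


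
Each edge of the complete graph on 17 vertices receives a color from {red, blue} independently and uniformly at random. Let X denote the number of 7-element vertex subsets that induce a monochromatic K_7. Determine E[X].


Let X = Σ_S X_S over the C(17, 7) = 19448 subsets S of size 7, where X_S = 1 if the K_7 on S is monochromatic.
For a fixed S, the K_7 on S has C(7, 2) = 21 edges. P[all 21 edges red] = (1/2)^21, and likewise for blue, so P[monochromatic] = 2·(1/2)^21 = 2^{1 − 21} = 1/1048576.
Summing: E[X] = C(17, 7) · 2^{1 − 21} = 19448 · 1/1048576 = 2431/131072.
Numerically: E[X] ≈ 0.018547.

E[X] = C(17,7)·2^(1−C(7,2)) = 2431/131072 ≈ 0.018547.


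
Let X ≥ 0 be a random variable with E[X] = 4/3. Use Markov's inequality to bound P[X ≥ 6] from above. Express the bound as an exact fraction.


μ = E[X] = 4/3, a = 6.
Markov: P[X ≥ 6] ≤ μ/a = (4/3)/6 = 2/9.
Numerically: ≈ 0.22222.
(Since a = 6 > μ = 1.33333, the bound 2/9 is < 1 and informative.)

P[X ≥ 6] ≤ 2/9 ≈ 0.22222.


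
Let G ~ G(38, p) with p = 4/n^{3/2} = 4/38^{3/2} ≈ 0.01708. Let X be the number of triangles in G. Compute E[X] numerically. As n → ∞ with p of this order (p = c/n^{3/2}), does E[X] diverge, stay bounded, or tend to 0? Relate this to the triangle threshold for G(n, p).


Number of potential triangles: C(38, 3) = 8436.
Each occurs with probability p³ ≈ (0.01708)³ ≈ 4.979134e-06.
By linearity: E[X] = C(38, 3)·p³ ≈ 8436 · 4.979134e-06 ≈ 0.0420.
Since α = 3/2 > 1, p = c/n^{3/2} = o(1/n) is below the triangle threshold p ~ 1/n. Asymptotically E[X] ~ (c³/6)·n^{3(1−α)} = (4³/6)·n^{-1.5} → 0, so by Markov's inequality G has no triangles w.h.p.

E[X] ≈ 0.0420; in regime p = Θ(1/n^{3/2}) E[X] tends to 0 (below the triangle threshold p ~ 1/n).


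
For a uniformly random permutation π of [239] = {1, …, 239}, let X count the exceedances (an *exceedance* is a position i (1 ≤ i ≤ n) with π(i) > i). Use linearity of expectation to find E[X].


Write X = Σ_{i=1}^{239} X_i, where X_i = 1_{π(i) > i}.
For each fixed i, π(i) is uniform over {1, …, 239} (marginal of a uniform permutation), so P[π(i) > i] = (n − i)/n. Summing: Σ_{i=1}^{239} (n − i)/n = (0 + 1 + … + 238)/239 = 239(239 − 1)/(2·239) = (239 − 1)/2.
Hence E[X] = Σ_{i=1}^{239} (239 − i)/239 = 119 ≈ 119.000000.

E[X] = 119 = 119.000000.


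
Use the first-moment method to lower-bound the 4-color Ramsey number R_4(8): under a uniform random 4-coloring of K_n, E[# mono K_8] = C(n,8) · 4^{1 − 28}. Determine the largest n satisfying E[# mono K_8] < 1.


We need C(n, 8) · 4^{1 − 28} < 1, i.e. C(n, 8) < 4^{28 − 1} = 18014398509481984.
Check values of n near the boundary:
  n = 404: C(404, 8) = 16415071523485570; 16415071523485570 < 18014398509481984? YES
  n = 405: C(405, 8) = 16745853821188050; 16745853821188050 < 18014398509481984? YES
  n = 406: C(406, 8) = 17082453897995850; 17082453897995850 < 18014398509481984? YES
  n = 407: C(407, 8) = 17424959239309050; 17424959239309050 < 18014398509481984? YES
  n = 408: C(408, 8) = 17773458424095231; 17773458424095231 < 18014398509481984? YES
  n = 409: C(409, 8) = 18128041135797879; 18128041135797879 < 18014398509481984? NO
The largest n with C(n, 8) < 18014398509481984 is n = 408 (where E[X] = 17773458424095231/18014398509481984 ≈ 0.986625). Hence R_4(8) > 408, i.e. R_4(8) ≥ 409.

Largest n = 408; hence R_4(8) > 408.


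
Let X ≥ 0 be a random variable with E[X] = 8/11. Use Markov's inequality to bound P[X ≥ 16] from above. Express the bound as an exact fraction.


μ = E[X] = 8/11, a = 16.
Markov: P[X ≥ 16] ≤ μ/a = (8/11)/16 = 1/22.
Numerically: ≈ 0.045455.
(Since a = 16 > μ = 0.727273, the bound 1/22 is < 1 and informative.)

P[X ≥ 16] ≤ 1/22 ≈ 0.045455.


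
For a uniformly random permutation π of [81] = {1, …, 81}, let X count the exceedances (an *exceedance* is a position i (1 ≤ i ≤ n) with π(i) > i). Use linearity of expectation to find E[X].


Write X = Σ_{i=1}^{81} X_i, where X_i = 1_{π(i) > i}.
For each fixed i, π(i) is uniform over {1, …, 81} (marginal of a uniform permutation), so P[π(i) > i] = (n − i)/n. Summing: Σ_{i=1}^{81} (n − i)/n = (0 + 1 + … + 80)/81 = 81(81 − 1)/(2·81) = (81 − 1)/2.
Hence E[X] = Σ_{i=1}^{81} (81 − i)/81 = 40 ≈ 40.000000.

E[X] = 40 = 40.000000.


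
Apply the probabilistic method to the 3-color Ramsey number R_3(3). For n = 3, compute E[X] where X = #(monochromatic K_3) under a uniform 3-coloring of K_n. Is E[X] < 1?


E[X] = C(3, 3) · 3^{1 − 3} = 1 · 3^{−2} = 1/9.
As a reduced fraction: E[X] = 1/9 ≈ 0.111.
Is E[X] < 1? YES.
Since E[X] < 1, there exists a 3-coloring of K_{3} with no monochromatic K_3; hence R_3(3) > 3.

E[X] = 1/9 ≈ 0.111; E[X] < 1, so R_3(3) > 3.


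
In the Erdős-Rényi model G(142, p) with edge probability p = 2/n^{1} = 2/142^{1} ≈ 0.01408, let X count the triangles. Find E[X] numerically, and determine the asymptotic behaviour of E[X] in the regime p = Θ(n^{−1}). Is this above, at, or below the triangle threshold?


Number of potential triangles: C(142, 3) = 467180.
Each occurs with probability p³ ≈ (0.01408)³ ≈ 2.793991e-06.
By linearity: E[X] = C(142, 3)·p³ ≈ 467180 · 2.793991e-06 ≈ 1.3053.
Here α = 1, so p = 2/n is exactly at the triangle threshold p ~ 1/n. Asymptotically E[X] → c³/6 = 2³/6 = 4/3 ≈ 1.3333, a bounded constant. In this regime the triangle count is asymptotically Poisson(c³/6).

E[X] ≈ 1.3053; in regime p = Θ(1/n^{1}) E[X] stays bounded (at the triangle threshold p ~ 1/n).


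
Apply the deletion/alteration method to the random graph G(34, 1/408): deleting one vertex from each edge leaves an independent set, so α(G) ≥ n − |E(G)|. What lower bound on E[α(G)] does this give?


E[|E(G)|] = C(34, 2)·p = 561 · (1/408) = 11/8.
E[α(G)] ≥ n − E[|E(G)|] = 34 − 11/8 = 261/8.
Numerically: ≈ 32.625000.
(This is only a lower bound; the true E[α(G)] may be larger.)

E[α(G)] ≥ 261/8 ≈ 32.625000.


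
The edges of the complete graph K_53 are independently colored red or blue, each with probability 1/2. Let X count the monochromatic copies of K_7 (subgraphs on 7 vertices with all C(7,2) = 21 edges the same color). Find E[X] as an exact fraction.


Let X = Σ_S X_S over the C(53, 7) = 154143080 subsets S of size 7, where X_S = 1 if the K_7 on S is monochromatic.
For a fixed S, the K_7 on S has C(7, 2) = 21 edges. P[all 21 edges red] = (1/2)^21, and likewise for blue, so P[monochromatic] = 2·(1/2)^21 = 2^{1 − 21} = 1/1048576.
By linearity: E[X] = C(53, 7) · 2^{1 − 21} = 154143080 · 1/1048576 = 19267885/131072.
Numerically: E[X] ≈ 147.0023.

E[X] = C(53,7)·2^(1−C(7,2)) = 19267885/131072 ≈ 147.0023.


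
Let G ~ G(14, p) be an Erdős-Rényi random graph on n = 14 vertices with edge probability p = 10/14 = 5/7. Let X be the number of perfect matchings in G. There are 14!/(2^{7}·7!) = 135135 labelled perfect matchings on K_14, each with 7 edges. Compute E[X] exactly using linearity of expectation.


K_14 has 14!/(2^{7}·7!) = 135135 labelled perfect matchings.
For each such perfect matching H, let X_H = 1 if all 7 edges of H are present in G. Then P[X_H = 1] = p^{7} = (5/7)^{7} = 78125/823543.
By linearity of expectation: E[X] = Σ_H E[X_H] = 135135 · p^{7} = 135135 · 78125/823543 = 1508203125/117649.
Numerically: E[X] ≈ 1.28e+04.

E[X] = 135135 · (5/7)^{7} = 1508203125/117649 ≈ 1.28e+04.


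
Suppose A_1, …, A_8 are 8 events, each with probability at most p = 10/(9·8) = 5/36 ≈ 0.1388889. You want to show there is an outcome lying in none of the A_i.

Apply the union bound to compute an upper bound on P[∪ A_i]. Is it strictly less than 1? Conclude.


Union bound: P[∪_{i=1}^{8} A_i] ≤ Σ_i P[A_i] ≤ 8·p = 8·(5/36) = 10/9.
Numerically: 10/9 ≈ 1.1111111.
Is 10/9 < 1? NO.
Since the bound 10/9 is ≥ 1, the union bound is uninformative here; it does NOT by itself certify existence.

8·p = 10/9 ≈ 1.1111111; existence NOT certified by the union bound.


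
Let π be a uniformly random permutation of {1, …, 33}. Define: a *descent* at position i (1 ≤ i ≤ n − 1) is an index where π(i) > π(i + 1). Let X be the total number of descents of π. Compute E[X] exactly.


Write X = Σ X_I over i = 1, …, 32, with X_I the indicator of one descent.
There are 32 indicators.
For each fixed i, the pair (π(i), π(i+1)) is a uniformly random ordered pair of distinct values from {1, …, 33}; by symmetry P[π(i) > π(i+1)] = 1/2.
By linearity: E[X] = 32 · (1/2) = (33 − 1) · (1/2) = 16 ≈ 16.0000.

E[X] = 16 = 16.0000.


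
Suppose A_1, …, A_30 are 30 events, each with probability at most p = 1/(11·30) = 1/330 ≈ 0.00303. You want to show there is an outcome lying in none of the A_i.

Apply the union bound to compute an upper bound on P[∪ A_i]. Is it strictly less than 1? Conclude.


Union bound: P[∪_{i=1}^{30} A_i] ≤ Σ_i P[A_i] ≤ 30·p = 30·(1/330) = 1/11.
Numerically: 1/11 ≈ 0.09091.
Is 1/11 < 1? YES.
Since P[∪ A_i] ≤ 1/11 < 1, the complement has P[∩ A_i^c] ≥ 1 − 1/11 = 10/11 > 0, so some outcome avoids every A_i.

30·p = 1/11 ≈ 0.09091; existence CERTIFIED by the union bound.


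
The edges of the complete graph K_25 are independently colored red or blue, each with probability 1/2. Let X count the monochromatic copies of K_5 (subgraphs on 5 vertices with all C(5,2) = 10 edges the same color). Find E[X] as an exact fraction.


Let X = Σ_S X_S over the C(25, 5) = 53130 subsets S of size 5, where X_S = 1 if the K_5 on S is monochromatic.
For a fixed S, the K_5 on S has C(5, 2) = 10 edges. P[all 10 edges red] = (1/2)^10, and likewise for blue, so P[monochromatic] = 2·(1/2)^10 = 2^{1 − 10} = 1/512.
Summing: E[X] = C(25, 5) · 2^{1 − 10} = 53130 · 1/512 = 26565/256.
Numerically: E[X] ≈ 103.769531.

E[X] = C(25,5)·2^(1−C(5,2)) = 26565/256 ≈ 103.769531.


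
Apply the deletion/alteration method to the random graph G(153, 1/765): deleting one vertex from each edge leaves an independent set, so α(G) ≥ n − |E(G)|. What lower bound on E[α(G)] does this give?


E[|E(G)|] = C(153, 2)·p = 11628 · (1/765) = 76/5.
E[α(G)] ≥ n − E[|E(G)|] = 153 − 76/5 = 689/5.
Numerically: ≈ 137.800.
(This is only a lower bound; the true E[α(G)] may be larger.)

E[α(G)] ≥ 689/5 ≈ 137.800.


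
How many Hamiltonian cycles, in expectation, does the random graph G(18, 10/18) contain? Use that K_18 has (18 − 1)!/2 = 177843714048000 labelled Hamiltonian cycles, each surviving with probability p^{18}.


K_18 has (18 − 1)!/2 = 177843714048000 labelled Hamiltonian cycles.
For each such Hamiltonian cycle H, let X_H = 1 if all 18 edges of H are present in G. Then P[X_H = 1] = p^{18} = (5/9)^{18} = 3814697265625/150094635296999121.
By linearity of expectation: E[X] = Σ_H E[X_H] = 177843714048000 · p^{18} = 177843714048000 · 3814697265625/150094635296999121 = 930617187500000000000000/205891132094649.
Numerically: E[X] ≈ 4.5199e+09.

E[X] = 177843714048000 · (5/9)^{18} = 930617187500000000000000/205891132094649 ≈ 4.5199e+09.


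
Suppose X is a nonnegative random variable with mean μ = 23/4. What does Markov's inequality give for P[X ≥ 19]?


μ = E[X] = 23/4, a = 19.
Markov: P[X ≥ 19] ≤ μ/a = (23/4)/19 = 23/76.
Numerically: ≈ 0.3026.
(Since a = 19 > μ = 5.7500, the bound 23/76 is < 1 and informative.)

P[X ≥ 19] ≤ 23/76 ≈ 0.3026.


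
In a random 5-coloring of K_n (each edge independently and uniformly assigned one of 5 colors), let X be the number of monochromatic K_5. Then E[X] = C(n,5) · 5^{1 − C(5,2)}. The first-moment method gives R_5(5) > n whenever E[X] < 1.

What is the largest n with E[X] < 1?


We need C(n, 5) · 5^{1 − 10} < 1, i.e. C(n, 5) < 5^{10 − 1} = 1953125.
Check values of n near the boundary:
  n = 45: C(45, 5) = 1221759; 1221759 < 1953125? YES
  n = 46: C(46, 5) = 1370754; 1370754 < 1953125? YES
  n = 47: C(47, 5) = 1533939; 1533939 < 1953125? YES
  n = 48: C(48, 5) = 1712304; 1712304 < 1953125? YES
  n = 49: C(49, 5) = 1906884; 1906884 < 1953125? YES
  n = 50: C(50, 5) = 2118760; 2118760 < 1953125? NO
  n = 51: C(51, 5) = 2349060; 2349060 < 1953125? NO
  n = 52: C(52, 5) = 2598960; 2598960 < 1953125? NO
The largest n with C(n, 5) < 1953125 is n = 49 (where E[X] = 1906884/1953125 ≈ 0.9763246). Hence R_5(5) > 49, i.e. R_5(5) ≥ 50.

Largest n = 49; hence R_5(5) > 49.


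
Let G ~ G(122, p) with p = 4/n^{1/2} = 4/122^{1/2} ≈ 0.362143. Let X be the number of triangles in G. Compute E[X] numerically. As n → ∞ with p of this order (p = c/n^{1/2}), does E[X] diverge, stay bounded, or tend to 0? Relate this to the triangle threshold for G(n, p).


Number of potential triangles: C(122, 3) = 295240.
Each occurs with probability p³ ≈ (0.362143)³ ≈ 4.74941619e-02.
By linearity: E[X] = C(122, 3)·p³ ≈ 295240 · 4.74941619e-02 ≈ 14022.176347.
Since α = 1/2 < 1, p = c/n^{1/2} ≫ 1/n is above the triangle threshold p ~ 1/n. Asymptotically E[X] ~ (c³/6)·n^{3(1−α)} = (4³/6)·n^{1.5} → ∞; triangles are abundant w.h.p.

E[X] ≈ 14022.176347; in regime p = Θ(1/n^{1/2}) E[X] diverges (above the triangle threshold p ~ 1/n).


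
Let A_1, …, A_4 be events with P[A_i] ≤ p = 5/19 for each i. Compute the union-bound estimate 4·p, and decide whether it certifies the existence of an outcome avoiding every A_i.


Union bound: P[∪_{i=1}^{4} A_i] ≤ Σ_i P[A_i] ≤ 4·p = 4·(5/19) = 20/19.
Numerically: 20/19 ≈ 1.052632.
Is 20/19 < 1? NO.
Since the bound 20/19 is ≥ 1, the union bound is uninformative here; it does NOT by itself certify existence.

4·p = 20/19 ≈ 1.052632; existence NOT certified by the union bound.


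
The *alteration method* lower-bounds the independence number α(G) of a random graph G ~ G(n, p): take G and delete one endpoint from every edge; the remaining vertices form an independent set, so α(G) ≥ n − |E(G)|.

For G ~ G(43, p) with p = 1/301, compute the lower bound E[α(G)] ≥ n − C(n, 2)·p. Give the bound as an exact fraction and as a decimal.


E[|E(G)|] = C(43, 2)·p = 903 · (1/301) = 3.
E[α(G)] ≥ n − E[|E(G)|] = 43 − 3 = 40.
Numerically: ≈ 40.000.
(This is only a lower bound; the true E[α(G)] may be larger.)

E[α(G)] ≥ 40 ≈ 40.000.


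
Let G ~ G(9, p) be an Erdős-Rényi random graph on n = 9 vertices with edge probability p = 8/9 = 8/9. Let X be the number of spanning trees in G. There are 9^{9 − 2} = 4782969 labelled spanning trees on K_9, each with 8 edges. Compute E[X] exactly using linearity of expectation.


K_9 has 9^{9 − 2} = 4782969 labelled spanning trees.
For each such spanning tree H, let X_H = 1 if all 8 edges of H are present in G. Then P[X_H = 1] = p^{8} = (8/9)^{8} = 16777216/43046721.
By linearity: E[X] = Σ_H E[X_H] = 4782969 · p^{8} = 4782969 · 16777216/43046721 = 16777216/9.
Numerically: E[X] ≈ 1.86414e+06.

E[X] = 4782969 · (8/9)^{8} = 16777216/9 ≈ 1.86414e+06.


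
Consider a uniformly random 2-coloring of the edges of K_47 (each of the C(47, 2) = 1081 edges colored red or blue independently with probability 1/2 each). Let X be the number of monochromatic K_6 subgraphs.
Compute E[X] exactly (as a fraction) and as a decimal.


Let X = Σ_S X_S over the C(47, 6) = 10737573 subsets S of size 6, where X_S = 1 if the K_6 on S is monochromatic.
For a fixed S, the K_6 on S has C(6, 2) = 15 edges. P[all 15 edges red] = (1/2)^15, and likewise for blue, so P[monochromatic] = 2·(1/2)^15 = 2^{1 − 15} = 1/16384.
Summing: E[X] = C(47, 6) · 2^{1 − 15} = 10737573 · 1/16384 = 10737573/16384.
Numerically: E[X] ≈ 655.36945.

E[X] = C(47,6)·2^(1−C(6,2)) = 10737573/16384 ≈ 655.36945.


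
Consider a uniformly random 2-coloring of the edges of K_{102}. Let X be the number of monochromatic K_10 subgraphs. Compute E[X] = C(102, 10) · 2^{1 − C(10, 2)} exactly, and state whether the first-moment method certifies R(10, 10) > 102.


E[X] = C(102, 10) · 2^{1 − 45} = 21300860967540 · 2^{−44} = 21300860967540/17592186044416.
As a reduced fraction: E[X] = 5325215241885/4398046511104 ≈ 1.210814.
Is E[X] < 1? NO.
Since E[X] ≥ 1, the first-moment bound is inconclusive at n = 102; it does NOT by itself certify R(10, 10) > 102.

E[X] = 5325215241885/4398046511104 ≈ 1.210814; E[X] ≥ 1; first-moment method inconclusive here.


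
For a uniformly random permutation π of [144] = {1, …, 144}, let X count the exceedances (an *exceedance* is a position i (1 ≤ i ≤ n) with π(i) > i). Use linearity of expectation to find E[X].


Write X = Σ_{i=1}^{144} X_i, where X_i = 1_{π(i) > i}.
For each fixed i, π(i) is uniform over {1, …, 144} (marginal of a uniform permutation), so P[π(i) > i] = (n − i)/n. Summing: Σ_{i=1}^{144} (n − i)/n = (0 + 1 + … + 143)/144 = 144(144 − 1)/(2·144) = (144 − 1)/2.
Hence E[X] = Σ_{i=1}^{144} (144 − i)/144 = 143/2 ≈ 71.500.

E[X] = 143/2 = 71.500.


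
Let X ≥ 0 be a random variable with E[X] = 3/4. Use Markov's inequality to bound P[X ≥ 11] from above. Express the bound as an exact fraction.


μ = E[X] = 3/4, a = 11.
Markov: P[X ≥ 11] ≤ μ/a = (3/4)/11 = 3/44.
Numerically: ≈ 0.06818.
(Since a = 11 > μ = 0.75000, the bound 3/44 is < 1 and informative.)

P[X ≥ 11] ≤ 3/44 ≈ 0.06818.


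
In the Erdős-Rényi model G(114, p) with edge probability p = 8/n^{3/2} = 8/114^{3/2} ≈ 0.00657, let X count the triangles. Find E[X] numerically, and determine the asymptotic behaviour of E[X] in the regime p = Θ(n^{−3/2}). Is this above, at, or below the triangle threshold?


Number of potential triangles: C(114, 3) = 240464.
Each occurs with probability p³ ≈ (0.00657)³ ≈ 2.83921e-07.
By linearity: E[X] = C(114, 3)·p³ ≈ 240464 · 2.83921e-07 ≈ 0.068.
Since α = 3/2 > 1, p = c/n^{3/2} = o(1/n) is below the triangle threshold p ~ 1/n. Asymptotically E[X] ~ (c³/6)·n^{3(1−α)} = (8³/6)·n^{-1.5} → 0, so by Markov's inequality G has no triangles w.h.p.

E[X] ≈ 0.068; in regime p = Θ(1/n^{3/2}) E[X] tends to 0 (below the triangle threshold p ~ 1/n).


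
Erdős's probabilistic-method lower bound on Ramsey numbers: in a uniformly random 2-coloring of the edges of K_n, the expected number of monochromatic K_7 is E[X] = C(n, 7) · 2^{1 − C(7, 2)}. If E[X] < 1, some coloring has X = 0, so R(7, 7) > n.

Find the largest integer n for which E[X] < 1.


We need C(n, 7) · 2^{1 − 21} < 1, i.e. C(n, 7) < 2^{21 − 1} = 1048576.
Check values of n near the boundary:
  n = 26: C(26, 7) = 657800; 657800 < 1048576? YES
  n = 27: C(27, 7) = 888030; 888030 < 1048576? YES
  n = 28: C(28, 7) = 1184040; 1184040 < 1048576? NO
  n = 29: C(29, 7) = 1560780; 1560780 < 1048576? NO
The largest n with C(n, 7) < 1048576 is n = 27 (where E[X] = 444015/524288 ≈ 0.847). Hence R(7, 7) > 27, i.e. R(7, 7) ≥ 28.

Largest n = 27; hence R(7, 7) > 27.


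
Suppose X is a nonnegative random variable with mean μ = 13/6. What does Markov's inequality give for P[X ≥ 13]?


μ = E[X] = 13/6, a = 13.
Markov: P[X ≥ 13] ≤ μ/a = (13/6)/13 = 1/6.
Numerically: ≈ 0.16667.
(Since a = 13 > μ = 2.16667, the bound 1/6 is < 1 and informative.)

P[X ≥ 13] ≤ 1/6 ≈ 0.16667.


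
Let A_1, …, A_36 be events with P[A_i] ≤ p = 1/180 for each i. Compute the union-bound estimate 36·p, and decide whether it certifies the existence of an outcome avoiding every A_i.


Union bound: P[∪_{i=1}^{36} A_i] ≤ Σ_i P[A_i] ≤ 36·p = 36·(1/180) = 1/5.
Numerically: 1/5 ≈ 0.20000.
Is 1/5 < 1? YES.
Since P[∪ A_i] ≤ 1/5 < 1, the complement has P[∩ A_i^c] ≥ 1 − 1/5 = 4/5 > 0, so some outcome avoids every A_i.

36·p = 1/5 ≈ 0.20000; existence CERTIFIED by the union bound.


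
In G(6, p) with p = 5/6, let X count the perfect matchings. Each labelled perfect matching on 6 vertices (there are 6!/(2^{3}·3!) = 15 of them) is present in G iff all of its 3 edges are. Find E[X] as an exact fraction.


K_6 has 6!/(2^{3}·3!) = 15 labelled perfect matchings.
For each such perfect matching H, let X_H = 1 if all 3 edges of H are present in G. Then P[X_H = 1] = p^{3} = (5/6)^{3} = 125/216.
By linearity of expectation: E[X] = Σ_H E[X_H] = 15 · p^{3} = 15 · 125/216 = 625/72.
Numerically: E[X] ≈ 8.68.

E[X] = 15 · (5/6)^{3} = 625/72 ≈ 8.68.
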